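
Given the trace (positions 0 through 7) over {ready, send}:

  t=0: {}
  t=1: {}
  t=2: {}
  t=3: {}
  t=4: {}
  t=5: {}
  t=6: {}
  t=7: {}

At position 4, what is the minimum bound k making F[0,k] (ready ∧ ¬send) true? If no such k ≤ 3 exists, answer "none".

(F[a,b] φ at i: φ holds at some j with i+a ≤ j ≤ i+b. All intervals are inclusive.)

none

Scan j = 4,5,… for (ready ∧ ¬send):
  j=4: fails
  j=5: fails
  j=6: fails
  j=7: fails
No j in [4,7] satisfies it → none.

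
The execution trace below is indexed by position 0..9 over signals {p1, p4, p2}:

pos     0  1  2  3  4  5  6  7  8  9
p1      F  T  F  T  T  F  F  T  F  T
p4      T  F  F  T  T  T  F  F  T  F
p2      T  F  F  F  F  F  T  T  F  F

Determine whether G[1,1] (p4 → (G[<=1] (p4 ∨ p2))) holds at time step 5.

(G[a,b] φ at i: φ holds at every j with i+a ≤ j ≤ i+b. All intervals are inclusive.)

Check (p4 → (G[<=1] (p4 ∨ p2))) at every j in [6,6]:
  j=6: antecedent false → ✓
All positions satisfy it → formula holds.

Yes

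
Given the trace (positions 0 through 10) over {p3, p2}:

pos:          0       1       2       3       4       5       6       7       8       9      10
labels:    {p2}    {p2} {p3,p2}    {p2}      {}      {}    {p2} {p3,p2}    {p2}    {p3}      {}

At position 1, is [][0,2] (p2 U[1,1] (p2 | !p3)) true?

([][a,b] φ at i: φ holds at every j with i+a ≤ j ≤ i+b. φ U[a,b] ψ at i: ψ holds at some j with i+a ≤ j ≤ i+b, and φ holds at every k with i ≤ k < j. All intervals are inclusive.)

True

Check (p2 U[1,1] (p2 | !p3)) at every j in [1,3]:
  j=1: holds
  j=2: holds
  j=3: holds
All positions satisfy it → formula holds.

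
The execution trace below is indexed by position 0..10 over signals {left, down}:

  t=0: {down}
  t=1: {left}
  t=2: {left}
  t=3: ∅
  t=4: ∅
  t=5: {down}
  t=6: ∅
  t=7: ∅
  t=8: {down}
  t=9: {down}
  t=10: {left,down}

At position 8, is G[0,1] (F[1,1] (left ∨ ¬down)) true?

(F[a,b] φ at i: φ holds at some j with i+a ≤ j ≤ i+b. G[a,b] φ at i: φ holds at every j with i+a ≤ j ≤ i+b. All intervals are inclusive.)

Check F[1,1] (left ∨ ¬down) at every j in [8,9]:
  j=8: fails (none in [9,9])
  j=9: holds (witness at 10)
Fails at j=8 → formula fails.

Does not hold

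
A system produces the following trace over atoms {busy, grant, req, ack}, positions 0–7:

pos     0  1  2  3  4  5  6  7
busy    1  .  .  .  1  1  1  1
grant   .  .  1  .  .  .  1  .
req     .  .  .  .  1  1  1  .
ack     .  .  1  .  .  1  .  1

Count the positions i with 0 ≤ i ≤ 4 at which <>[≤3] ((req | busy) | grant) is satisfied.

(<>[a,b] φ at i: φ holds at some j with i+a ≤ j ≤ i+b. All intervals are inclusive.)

5

Evaluate at each i in [0,4]:
  i=0: ✓ (witness j=0)
  i=1: ✓ (witness j=2)
  i=2: ✓ (witness j=2)
  i=3: ✓ (witness j=4)
  i=4: ✓ (witness j=4)
Positions where it holds: {0, 1, 2, 3, 4} → 5.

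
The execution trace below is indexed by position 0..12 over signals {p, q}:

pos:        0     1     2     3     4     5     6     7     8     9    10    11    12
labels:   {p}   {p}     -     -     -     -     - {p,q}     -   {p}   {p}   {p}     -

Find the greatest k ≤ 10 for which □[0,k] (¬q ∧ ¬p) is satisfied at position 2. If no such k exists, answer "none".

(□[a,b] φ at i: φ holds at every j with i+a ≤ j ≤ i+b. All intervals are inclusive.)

4

(¬q ∧ ¬p) must hold from j=2 onward; find where it first fails.
  j=2: holds
  j=3: holds
  j=4: holds
  j=5: holds
  j=6: holds
  j=7: fails
Holds on [2,6], so largest k = 4.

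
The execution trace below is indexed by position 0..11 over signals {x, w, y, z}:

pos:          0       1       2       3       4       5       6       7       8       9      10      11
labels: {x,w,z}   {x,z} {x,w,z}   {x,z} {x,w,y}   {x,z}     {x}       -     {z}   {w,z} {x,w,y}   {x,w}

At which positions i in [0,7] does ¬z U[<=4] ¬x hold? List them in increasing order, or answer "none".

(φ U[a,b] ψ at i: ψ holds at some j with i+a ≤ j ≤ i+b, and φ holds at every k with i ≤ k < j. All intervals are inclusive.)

Evaluate at each i in [0,7]:
  i=0: ✗ (no rhs in [0,4])
  i=1: ✗ (no rhs in [1,5])
  i=2: ✗ (no rhs in [2,6])
  i=3: ✗ (lhs fails at k=3 before rhs at j=7)
  i=4: ✗ (lhs fails at k=5 before rhs at j=7)
  i=5: ✗ (lhs fails at k=5 before rhs at j=7)
  i=6: ✓ (rhs at j=7; lhs holds on [6,6])
  i=7: ✓ (rhs at j=7)

6, 7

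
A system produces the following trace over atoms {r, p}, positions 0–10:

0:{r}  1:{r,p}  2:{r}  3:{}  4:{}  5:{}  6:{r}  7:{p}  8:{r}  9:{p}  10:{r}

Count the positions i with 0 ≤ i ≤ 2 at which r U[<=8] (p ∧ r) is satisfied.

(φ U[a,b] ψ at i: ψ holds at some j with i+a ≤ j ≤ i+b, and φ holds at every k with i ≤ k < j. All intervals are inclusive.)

2

Evaluate at each i in [0,2]:
  i=0: ✓ (rhs at j=1; lhs holds on [0,0])
  i=1: ✓ (rhs at j=1)
  i=2: ✗ (no rhs in [2,10])
Positions where it holds: {0, 1} → 2.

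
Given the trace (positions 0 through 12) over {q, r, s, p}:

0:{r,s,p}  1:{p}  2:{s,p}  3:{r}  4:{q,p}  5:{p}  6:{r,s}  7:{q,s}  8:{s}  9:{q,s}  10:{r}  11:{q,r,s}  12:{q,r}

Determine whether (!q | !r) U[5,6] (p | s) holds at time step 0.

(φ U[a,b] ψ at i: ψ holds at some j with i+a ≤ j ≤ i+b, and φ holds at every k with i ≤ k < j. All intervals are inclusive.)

Need some j in [5,6] with (p | s), and (!q | !r) at every k in [0,j-1].
  j=5: (p | s) holds; (!q | !r) holds at every k in [0,4] → satisfied.

Holds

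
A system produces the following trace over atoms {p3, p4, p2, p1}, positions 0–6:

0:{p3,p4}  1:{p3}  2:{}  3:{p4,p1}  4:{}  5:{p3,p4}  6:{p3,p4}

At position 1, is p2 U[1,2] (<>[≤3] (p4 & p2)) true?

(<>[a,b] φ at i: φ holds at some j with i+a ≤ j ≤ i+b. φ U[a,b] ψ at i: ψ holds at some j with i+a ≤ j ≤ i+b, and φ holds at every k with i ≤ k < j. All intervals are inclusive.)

Need some j in [2,3] with <>[≤3] (p4 & p2), and p2 at every k in [1,j-1].
  j=2: <>[≤3] (p4 & p2) — fails (none in [2,5]).
  j=3: <>[≤3] (p4 & p2) — fails (none in [3,6]).
No j in the window works → until fails.

False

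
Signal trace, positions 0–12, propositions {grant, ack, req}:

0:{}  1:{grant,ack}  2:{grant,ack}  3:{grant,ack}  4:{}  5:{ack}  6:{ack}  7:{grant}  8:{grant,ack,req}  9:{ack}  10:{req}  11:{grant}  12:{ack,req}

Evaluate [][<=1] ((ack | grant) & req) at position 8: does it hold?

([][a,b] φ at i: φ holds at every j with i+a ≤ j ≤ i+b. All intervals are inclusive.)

False

Check ((ack | grant) & req) at every j in [8,9]:
  j=8: true
  j=9: false
Fails at j=9 → formula fails.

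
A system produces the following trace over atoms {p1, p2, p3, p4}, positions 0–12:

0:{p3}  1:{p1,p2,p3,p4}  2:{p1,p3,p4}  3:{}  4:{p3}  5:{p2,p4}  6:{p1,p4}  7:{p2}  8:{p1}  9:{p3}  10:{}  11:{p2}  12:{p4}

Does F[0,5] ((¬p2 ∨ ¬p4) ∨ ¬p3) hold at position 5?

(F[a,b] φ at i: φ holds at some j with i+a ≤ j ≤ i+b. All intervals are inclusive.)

Holds

Check ((¬p2 ∨ ¬p4) ∨ ¬p3) at each j in [5,10]:
  j=5: true
  j=6: true
  j=7: true
  j=8: true
  j=9: true
  j=10: true
Found at j=5 → formula holds.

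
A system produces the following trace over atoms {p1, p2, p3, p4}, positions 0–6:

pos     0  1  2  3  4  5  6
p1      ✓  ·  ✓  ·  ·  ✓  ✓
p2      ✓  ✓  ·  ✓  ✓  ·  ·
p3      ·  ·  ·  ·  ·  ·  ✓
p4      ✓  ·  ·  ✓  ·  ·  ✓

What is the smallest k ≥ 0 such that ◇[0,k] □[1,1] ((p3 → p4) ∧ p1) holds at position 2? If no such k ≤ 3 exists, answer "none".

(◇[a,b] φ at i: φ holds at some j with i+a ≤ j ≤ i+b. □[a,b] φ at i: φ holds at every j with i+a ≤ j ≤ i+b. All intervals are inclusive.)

Scan j = 2,3,… for □[1,1] ((p3 → p4) ∧ p1):
  j=2: fails
  j=3: fails
  j=4: holds
First hit at j=4, so smallest k = 4-2 = 2.

2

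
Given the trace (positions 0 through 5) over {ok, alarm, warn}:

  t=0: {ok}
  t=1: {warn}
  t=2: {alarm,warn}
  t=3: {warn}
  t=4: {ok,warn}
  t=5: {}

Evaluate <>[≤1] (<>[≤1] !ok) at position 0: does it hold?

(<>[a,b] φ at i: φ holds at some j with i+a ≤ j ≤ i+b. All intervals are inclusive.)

Check <>[≤1] !ok at each j in [0,1]:
  j=0: holds (witness at 1)
  j=1: holds (witness at 1)
Found at j=0 → formula holds.

Yes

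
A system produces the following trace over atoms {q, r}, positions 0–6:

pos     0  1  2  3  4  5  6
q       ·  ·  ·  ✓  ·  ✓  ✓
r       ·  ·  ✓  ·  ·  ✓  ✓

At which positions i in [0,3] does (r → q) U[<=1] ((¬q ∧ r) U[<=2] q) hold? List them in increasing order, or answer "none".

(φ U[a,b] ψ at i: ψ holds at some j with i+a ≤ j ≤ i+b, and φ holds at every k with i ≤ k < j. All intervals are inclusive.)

Evaluate at each i in [0,3]:
  i=0: ✗ (no rhs in [0,1])
  i=1: ✓ (rhs at j=2; lhs holds on [1,1])
  i=2: ✓ (rhs at j=2)
  i=3: ✓ (rhs at j=3)

1, 2, 3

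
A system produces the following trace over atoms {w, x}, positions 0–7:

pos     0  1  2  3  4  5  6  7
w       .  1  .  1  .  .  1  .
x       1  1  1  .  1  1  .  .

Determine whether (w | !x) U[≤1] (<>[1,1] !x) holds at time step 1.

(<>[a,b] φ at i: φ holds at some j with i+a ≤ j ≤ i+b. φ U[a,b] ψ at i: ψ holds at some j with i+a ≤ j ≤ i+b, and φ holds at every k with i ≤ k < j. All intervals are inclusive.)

Holds

Need some j in [1,2] with <>[1,1] !x, and (w | !x) at every k in [1,j-1].
  j=1: <>[1,1] !x — fails (none in [2,2]).
  j=2: <>[1,1] !x holds; (w | !x) holds at every k in [1,1] → satisfied.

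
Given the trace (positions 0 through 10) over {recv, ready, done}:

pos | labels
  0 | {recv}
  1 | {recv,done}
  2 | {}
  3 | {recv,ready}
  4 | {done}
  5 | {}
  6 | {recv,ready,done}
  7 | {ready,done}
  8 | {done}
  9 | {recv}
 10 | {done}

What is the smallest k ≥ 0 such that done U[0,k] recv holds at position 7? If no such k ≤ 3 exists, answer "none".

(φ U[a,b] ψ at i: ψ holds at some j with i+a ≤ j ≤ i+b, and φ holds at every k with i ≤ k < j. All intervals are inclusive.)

2

Need earliest j ≥ 7 with recv, and done at every k in [7,j-1].
  j=7: rhs fails.
  j=8: rhs fails.
  j=9: rhs holds; lhs holds on [7,8]. k = 2.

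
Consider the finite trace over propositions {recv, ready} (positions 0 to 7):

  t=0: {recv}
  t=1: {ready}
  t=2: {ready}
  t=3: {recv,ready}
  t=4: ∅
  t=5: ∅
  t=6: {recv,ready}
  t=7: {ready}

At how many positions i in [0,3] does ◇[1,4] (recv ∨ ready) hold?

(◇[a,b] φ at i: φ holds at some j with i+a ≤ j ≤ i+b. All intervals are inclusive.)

Evaluate at each i in [0,3]:
  i=0: ✓ (witness j=1)
  i=1: ✓ (witness j=2)
  i=2: ✓ (witness j=3)
  i=3: ✓ (witness j=6)
Positions where it holds: {0, 1, 2, 3} → 4.

4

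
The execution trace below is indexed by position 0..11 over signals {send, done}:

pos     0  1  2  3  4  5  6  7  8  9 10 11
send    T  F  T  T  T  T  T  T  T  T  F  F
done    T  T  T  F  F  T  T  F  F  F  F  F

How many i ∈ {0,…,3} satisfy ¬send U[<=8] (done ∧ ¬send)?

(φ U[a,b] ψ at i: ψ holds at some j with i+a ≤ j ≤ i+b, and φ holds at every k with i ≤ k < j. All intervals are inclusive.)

1

Evaluate at each i in [0,3]:
  i=0: ✗ (lhs fails at k=0 before rhs at j=1)
  i=1: ✓ (rhs at j=1)
  i=2: ✗ (no rhs in [2,10])
  i=3: ✗ (no rhs in [3,11])
Positions where it holds: {1} → 1.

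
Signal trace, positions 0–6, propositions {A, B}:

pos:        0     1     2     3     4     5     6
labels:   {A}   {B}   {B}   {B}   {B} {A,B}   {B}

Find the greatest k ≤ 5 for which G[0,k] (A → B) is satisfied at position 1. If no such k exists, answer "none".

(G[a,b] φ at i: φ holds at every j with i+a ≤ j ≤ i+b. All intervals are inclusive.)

(A → B) must hold from j=1 onward; find where it first fails.
  j=1: holds
  j=2: holds
  j=3: holds
  j=4: holds
  j=5: holds
  j=6: holds
Holds through j=6; largest k = 5.

5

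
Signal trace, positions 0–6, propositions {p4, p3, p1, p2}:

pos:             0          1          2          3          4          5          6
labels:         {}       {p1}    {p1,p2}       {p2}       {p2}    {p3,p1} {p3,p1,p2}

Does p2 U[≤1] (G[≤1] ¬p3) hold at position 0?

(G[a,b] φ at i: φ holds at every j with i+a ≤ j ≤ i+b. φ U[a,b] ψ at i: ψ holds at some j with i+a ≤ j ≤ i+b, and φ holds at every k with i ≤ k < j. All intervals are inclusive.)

Need some j in [0,1] with G[≤1] ¬p3, and p2 at every k in [0,j-1].
  j=0: G[≤1] ¬p3 holds; no prefix to check → satisfied.

Holds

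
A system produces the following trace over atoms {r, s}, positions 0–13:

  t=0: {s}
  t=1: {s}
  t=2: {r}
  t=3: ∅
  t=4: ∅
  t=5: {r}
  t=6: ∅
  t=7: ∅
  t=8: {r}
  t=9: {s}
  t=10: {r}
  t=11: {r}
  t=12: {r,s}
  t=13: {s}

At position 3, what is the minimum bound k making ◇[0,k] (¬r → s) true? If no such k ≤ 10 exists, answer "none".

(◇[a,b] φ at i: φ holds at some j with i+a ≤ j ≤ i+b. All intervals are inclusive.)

2

Scan j = 3,4,… for (¬r → s):
  j=3: fails
  j=4: fails
  j=5: holds
First hit at j=5, so smallest k = 5-3 = 2.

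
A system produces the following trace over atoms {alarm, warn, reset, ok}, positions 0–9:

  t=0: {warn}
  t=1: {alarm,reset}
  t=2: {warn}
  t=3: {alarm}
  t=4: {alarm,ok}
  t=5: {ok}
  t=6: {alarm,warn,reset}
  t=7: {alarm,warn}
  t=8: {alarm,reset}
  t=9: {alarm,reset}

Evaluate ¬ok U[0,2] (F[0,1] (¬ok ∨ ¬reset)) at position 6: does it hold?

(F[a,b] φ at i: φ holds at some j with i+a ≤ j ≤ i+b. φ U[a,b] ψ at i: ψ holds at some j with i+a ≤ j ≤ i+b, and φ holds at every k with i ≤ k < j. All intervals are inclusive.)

Holds

Need some j in [6,8] with F[0,1] (¬ok ∨ ¬reset), and ¬ok at every k in [6,j-1].
  j=6: F[0,1] (¬ok ∨ ¬reset) holds; no prefix to check → satisfied.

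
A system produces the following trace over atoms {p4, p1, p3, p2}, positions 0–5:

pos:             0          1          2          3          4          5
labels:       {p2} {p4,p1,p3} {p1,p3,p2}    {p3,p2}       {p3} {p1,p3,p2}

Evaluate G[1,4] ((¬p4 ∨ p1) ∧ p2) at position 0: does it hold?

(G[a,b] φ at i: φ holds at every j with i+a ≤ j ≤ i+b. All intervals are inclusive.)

No

Check ((¬p4 ∨ p1) ∧ p2) at every j in [1,4]:
  j=1: false
  j=2: true
  j=3: true
  j=4: false
Fails at j=1 → formula fails.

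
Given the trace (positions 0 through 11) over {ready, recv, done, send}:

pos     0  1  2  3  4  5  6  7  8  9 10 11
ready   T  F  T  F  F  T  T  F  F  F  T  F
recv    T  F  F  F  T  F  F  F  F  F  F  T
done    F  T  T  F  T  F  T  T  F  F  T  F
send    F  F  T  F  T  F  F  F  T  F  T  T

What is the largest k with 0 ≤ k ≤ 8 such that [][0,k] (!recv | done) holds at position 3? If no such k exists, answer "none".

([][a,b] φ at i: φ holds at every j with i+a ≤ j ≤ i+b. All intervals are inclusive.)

(!recv | done) must hold from j=3 onward; find where it first fails.
  j=3: holds
  j=4: holds
  j=5: holds
  j=6: holds
  j=7: holds
  j=8: holds
  j=9: holds
  j=10: holds
  j=11: fails
Holds on [3,10], so largest k = 7.

7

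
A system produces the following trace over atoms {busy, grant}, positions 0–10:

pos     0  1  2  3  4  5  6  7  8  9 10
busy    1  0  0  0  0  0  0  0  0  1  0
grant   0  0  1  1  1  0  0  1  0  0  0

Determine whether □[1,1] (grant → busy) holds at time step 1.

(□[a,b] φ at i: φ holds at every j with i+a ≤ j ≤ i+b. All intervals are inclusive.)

Check (grant → busy) at every j in [2,2]:
  j=2: antecedent true; consequent false → ✗
Fails at j=2 → formula fails.

Does not hold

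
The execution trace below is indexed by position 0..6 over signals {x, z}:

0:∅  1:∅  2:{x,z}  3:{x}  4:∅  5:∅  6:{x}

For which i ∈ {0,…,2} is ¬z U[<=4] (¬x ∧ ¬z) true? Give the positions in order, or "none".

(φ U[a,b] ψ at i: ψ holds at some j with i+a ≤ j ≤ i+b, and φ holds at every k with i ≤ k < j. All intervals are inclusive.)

Evaluate at each i in [0,2]:
  i=0: ✓ (rhs at j=0)
  i=1: ✓ (rhs at j=1)
  i=2: ✗ (lhs fails at k=2 before rhs at j=4)

0, 1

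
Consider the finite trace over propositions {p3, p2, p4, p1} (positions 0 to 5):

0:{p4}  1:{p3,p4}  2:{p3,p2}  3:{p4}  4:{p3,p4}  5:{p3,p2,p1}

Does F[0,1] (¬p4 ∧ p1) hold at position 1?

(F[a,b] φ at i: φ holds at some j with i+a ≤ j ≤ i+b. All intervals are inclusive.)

Check (¬p4 ∧ p1) at each j in [1,2]:
  j=1: false
  j=2: false
No position in the window satisfies it → formula fails.

No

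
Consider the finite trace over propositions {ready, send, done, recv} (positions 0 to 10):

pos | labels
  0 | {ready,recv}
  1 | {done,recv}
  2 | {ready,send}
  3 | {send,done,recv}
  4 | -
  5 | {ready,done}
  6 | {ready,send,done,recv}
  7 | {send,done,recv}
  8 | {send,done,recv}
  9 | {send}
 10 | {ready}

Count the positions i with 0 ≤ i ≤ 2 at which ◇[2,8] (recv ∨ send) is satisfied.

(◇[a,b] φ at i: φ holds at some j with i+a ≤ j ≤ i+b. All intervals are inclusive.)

Evaluate at each i in [0,2]:
  i=0: ✓ (witness j=2)
  i=1: ✓ (witness j=3)
  i=2: ✓ (witness j=6)
Positions where it holds: {0, 1, 2} → 3.

3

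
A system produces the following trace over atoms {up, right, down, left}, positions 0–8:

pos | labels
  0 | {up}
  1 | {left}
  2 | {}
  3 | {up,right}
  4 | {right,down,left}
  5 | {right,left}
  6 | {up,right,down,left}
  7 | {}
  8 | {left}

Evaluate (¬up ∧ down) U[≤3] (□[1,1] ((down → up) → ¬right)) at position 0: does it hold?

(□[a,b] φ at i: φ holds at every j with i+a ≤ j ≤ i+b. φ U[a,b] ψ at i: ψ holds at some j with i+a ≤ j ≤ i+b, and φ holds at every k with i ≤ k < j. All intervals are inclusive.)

Yes

Need some j in [0,3] with □[1,1] ((down → up) → ¬right), and (¬up ∧ down) at every k in [0,j-1].
  j=0: □[1,1] ((down → up) → ¬right) holds; no prefix to check → satisfied.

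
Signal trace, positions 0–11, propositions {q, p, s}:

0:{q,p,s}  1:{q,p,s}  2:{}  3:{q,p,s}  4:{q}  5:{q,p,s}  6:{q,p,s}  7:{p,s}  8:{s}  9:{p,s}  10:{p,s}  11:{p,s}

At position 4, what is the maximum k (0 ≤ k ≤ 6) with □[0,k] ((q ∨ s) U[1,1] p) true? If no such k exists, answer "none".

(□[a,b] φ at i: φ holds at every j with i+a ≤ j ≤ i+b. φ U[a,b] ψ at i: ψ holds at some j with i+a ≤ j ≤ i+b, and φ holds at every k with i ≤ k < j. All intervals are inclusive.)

((q ∨ s) U[1,1] p) must hold from j=4 onward; find where it first fails.
  j=4: holds
  j=5: holds
  j=6: holds
  j=7: fails
Holds on [4,6], so largest k = 2.

2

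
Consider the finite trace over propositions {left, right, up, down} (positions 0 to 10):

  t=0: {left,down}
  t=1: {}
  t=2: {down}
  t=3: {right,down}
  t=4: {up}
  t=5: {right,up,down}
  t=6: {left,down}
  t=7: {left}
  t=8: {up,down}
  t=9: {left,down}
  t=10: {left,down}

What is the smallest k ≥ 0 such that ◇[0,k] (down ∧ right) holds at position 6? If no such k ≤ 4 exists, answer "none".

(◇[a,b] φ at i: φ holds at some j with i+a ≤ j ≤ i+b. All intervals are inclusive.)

Scan j = 6,7,… for (down ∧ right):
  j=6: fails
  j=7: fails
  j=8: fails
  j=9: fails
  j=10: fails
No j in [6,10] satisfies it → none.

none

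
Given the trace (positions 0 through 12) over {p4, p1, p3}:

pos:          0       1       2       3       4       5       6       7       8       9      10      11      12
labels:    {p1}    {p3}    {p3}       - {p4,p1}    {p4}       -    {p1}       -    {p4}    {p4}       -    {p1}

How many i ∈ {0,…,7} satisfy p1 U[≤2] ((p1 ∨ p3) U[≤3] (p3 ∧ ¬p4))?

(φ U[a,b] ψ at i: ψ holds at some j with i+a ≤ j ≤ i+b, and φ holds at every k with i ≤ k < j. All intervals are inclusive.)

3

Evaluate at each i in [0,7]:
  i=0: ✓ (rhs at j=0)
  i=1: ✓ (rhs at j=1)
  i=2: ✓ (rhs at j=2)
  i=3: ✗ (no rhs in [3,5])
  i=4: ✗ (no rhs in [4,6])
  i=5: ✗ (no rhs in [5,7])
  i=6: ✗ (no rhs in [6,8])
  i=7: ✗ (no rhs in [7,9])
Positions where it holds: {0, 1, 2} → 3.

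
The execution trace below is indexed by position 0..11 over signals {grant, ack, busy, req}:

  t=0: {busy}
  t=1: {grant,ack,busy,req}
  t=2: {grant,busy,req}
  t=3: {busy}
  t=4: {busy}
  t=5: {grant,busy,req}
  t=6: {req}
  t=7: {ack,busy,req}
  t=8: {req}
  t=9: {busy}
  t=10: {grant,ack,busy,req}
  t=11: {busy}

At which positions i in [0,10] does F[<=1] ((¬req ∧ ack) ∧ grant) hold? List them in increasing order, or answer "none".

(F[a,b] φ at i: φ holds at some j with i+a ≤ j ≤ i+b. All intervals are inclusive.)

Evaluate at each i in [0,10]:
  i=0: ✗ (none in [0,1])
  i=1: ✗ (none in [1,2])
  i=2: ✗ (none in [2,3])
  i=3: ✗ (none in [3,4])
  i=4: ✗ (none in [4,5])
  i=5: ✗ (none in [5,6])
  i=6: ✗ (none in [6,7])
  i=7: ✗ (none in [7,8])
  i=8: ✗ (none in [8,9])
  i=9: ✗ (none in [9,10])
  i=10: ✗ (none in [10,11])

none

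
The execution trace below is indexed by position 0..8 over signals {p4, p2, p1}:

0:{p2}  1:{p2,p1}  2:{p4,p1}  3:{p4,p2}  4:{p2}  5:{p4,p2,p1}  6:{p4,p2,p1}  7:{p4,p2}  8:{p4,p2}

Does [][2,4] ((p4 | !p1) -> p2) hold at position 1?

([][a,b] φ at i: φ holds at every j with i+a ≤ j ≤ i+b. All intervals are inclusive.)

Check ((p4 | !p1) -> p2) at every j in [3,5]:
  j=3: antecedent true; consequent true → ✓
  j=4: antecedent true; consequent true → ✓
  j=5: antecedent true; consequent true → ✓
All positions satisfy it → formula holds.

True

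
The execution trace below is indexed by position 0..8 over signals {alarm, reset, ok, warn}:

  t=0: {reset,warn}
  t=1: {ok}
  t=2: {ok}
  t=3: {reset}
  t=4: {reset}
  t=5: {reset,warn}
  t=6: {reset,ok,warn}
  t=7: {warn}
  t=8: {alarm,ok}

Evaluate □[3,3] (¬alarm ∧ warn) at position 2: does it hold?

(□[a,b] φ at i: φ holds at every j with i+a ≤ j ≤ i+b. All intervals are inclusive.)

Check (¬alarm ∧ warn) at every j in [5,5]:
  j=5: true
All positions satisfy it → formula holds.

Holds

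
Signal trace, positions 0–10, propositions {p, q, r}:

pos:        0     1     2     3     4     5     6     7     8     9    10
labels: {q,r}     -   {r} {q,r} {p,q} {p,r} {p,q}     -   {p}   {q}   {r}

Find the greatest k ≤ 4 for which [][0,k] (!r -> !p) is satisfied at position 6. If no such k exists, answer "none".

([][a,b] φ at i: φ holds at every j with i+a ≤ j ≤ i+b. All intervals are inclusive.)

none

(!r -> !p) must hold from j=6 onward; find where it first fails.
  j=6: fails → no k works.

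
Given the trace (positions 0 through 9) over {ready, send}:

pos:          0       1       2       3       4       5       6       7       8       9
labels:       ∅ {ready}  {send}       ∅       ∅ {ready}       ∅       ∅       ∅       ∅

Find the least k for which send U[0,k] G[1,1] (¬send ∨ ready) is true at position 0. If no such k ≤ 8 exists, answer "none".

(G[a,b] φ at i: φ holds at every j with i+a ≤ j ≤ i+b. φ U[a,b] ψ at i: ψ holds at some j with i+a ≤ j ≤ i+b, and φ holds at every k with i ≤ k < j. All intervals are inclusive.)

Need earliest j ≥ 0 with G[1,1] (¬send ∨ ready), and send at every k in [0,j-1].
  j=0: rhs holds (empty prefix). k = 0.

0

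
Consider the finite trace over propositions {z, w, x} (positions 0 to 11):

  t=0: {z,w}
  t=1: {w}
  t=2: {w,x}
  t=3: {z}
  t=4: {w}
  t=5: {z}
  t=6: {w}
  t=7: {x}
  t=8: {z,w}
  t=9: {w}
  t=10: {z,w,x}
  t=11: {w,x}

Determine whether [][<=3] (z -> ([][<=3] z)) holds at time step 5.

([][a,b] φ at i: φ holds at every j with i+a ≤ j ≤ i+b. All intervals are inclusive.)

Check (z -> ([][<=3] z)) at every j in [5,8]:
  j=5: antecedent true; consequent fails at 6 → ✗
  j=6: antecedent false → ✓
  j=7: antecedent false → ✓
  j=8: antecedent true; consequent fails at 9 → ✗
Fails at j=5 → formula fails.

False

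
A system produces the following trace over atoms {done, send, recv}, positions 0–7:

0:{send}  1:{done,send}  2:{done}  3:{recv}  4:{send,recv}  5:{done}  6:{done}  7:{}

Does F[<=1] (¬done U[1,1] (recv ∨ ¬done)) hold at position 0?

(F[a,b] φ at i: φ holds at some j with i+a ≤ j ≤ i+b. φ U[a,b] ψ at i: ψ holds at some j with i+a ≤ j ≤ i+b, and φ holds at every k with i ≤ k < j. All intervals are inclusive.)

Check (¬done U[1,1] (recv ∨ ¬done)) at each j in [0,1]:
  j=0: fails
  j=1: fails
No position in the window satisfies it → formula fails.

No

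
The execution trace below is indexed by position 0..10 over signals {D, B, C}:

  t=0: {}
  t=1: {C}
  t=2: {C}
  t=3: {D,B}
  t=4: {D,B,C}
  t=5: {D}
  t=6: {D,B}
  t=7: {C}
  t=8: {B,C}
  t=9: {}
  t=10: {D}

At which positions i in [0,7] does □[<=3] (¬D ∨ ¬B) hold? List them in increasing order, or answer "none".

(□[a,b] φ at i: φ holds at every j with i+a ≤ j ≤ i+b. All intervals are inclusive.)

Evaluate at each i in [0,7]:
  i=0: ✗ (fails at j=3)
  i=1: ✗ (fails at j=3)
  i=2: ✗ (fails at j=3)
  i=3: ✗ (fails at j=3)
  i=4: ✗ (fails at j=4)
  i=5: ✗ (fails at j=6)
  i=6: ✗ (fails at j=6)
  i=7: ✓ (all of [7,10])

7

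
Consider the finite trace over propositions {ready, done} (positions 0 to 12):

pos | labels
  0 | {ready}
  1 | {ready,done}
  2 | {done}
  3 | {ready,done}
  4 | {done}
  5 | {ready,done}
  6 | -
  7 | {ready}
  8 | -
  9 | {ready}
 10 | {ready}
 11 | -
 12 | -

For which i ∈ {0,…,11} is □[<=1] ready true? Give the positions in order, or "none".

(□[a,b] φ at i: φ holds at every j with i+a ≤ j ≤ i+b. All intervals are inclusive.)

Evaluate at each i in [0,11]:
  i=0: ✓ (all of [0,1])
  i=1: ✗ (fails at j=2)
  i=2: ✗ (fails at j=2)
  i=3: ✗ (fails at j=4)
  i=4: ✗ (fails at j=4)
  i=5: ✗ (fails at j=6)
  i=6: ✗ (fails at j=6)
  i=7: ✗ (fails at j=8)
  i=8: ✗ (fails at j=8)
  i=9: ✓ (all of [9,10])
  i=10: ✗ (fails at j=11)
  i=11: ✗ (fails at j=11)

0, 9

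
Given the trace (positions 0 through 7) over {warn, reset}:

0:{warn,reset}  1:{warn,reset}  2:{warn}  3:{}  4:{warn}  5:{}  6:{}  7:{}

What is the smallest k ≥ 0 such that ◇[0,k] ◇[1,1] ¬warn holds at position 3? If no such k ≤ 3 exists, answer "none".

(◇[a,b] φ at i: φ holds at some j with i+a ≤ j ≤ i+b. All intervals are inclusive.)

1

Scan j = 3,4,… for ◇[1,1] ¬warn:
  j=3: fails
  j=4: holds
First hit at j=4, so smallest k = 4-3 = 1.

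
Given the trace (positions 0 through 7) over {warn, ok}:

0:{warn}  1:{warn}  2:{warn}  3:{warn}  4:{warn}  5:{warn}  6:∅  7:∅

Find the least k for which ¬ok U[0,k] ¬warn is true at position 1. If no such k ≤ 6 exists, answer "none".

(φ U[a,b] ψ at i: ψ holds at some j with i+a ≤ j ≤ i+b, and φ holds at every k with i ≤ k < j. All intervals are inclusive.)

Need earliest j ≥ 1 with ¬warn, and ¬ok at every k in [1,j-1].
  j=1: rhs fails.
  j=2: rhs fails.
  j=3: rhs fails.
  j=4: rhs fails.
  j=5: rhs fails.
  j=6: rhs holds; lhs holds on [1,5]. k = 5.

5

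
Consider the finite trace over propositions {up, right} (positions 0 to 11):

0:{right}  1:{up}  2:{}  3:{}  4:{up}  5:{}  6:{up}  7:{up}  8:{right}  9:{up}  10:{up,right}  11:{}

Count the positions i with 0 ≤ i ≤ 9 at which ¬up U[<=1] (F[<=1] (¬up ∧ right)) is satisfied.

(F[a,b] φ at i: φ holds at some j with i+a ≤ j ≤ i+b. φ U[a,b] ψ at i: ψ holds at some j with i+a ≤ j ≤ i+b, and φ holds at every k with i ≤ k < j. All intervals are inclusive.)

Evaluate at each i in [0,9]:
  i=0: ✓ (rhs at j=0)
  i=1: ✗ (no rhs in [1,2])
  i=2: ✗ (no rhs in [2,3])
  i=3: ✗ (no rhs in [3,4])
  i=4: ✗ (no rhs in [4,5])
  i=5: ✗ (no rhs in [5,6])
  i=6: ✗ (lhs fails at k=6 before rhs at j=7)
  i=7: ✓ (rhs at j=7)
  i=8: ✓ (rhs at j=8)
  i=9: ✗ (no rhs in [9,10])
Positions where it holds: {0, 7, 8} → 3.

3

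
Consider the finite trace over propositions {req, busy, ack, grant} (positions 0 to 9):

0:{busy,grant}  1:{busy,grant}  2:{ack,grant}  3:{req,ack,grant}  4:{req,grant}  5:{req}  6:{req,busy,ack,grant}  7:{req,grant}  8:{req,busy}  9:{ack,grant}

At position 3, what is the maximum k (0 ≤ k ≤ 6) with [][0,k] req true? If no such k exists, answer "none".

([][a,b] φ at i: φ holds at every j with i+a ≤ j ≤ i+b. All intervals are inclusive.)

req must hold from j=3 onward; find where it first fails.
  j=3: holds
  j=4: holds
  j=5: holds
  j=6: holds
  j=7: holds
  j=8: holds
  j=9: fails
Holds on [3,8], so largest k = 5.

5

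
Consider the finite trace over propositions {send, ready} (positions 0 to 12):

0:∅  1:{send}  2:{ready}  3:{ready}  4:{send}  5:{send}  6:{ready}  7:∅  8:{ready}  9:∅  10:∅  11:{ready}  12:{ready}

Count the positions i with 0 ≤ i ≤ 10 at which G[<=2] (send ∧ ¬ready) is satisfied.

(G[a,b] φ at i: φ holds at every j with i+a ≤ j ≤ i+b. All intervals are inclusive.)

Evaluate at each i in [0,10]:
  i=0: ✗ (fails at j=0)
  i=1: ✗ (fails at j=2)
  i=2: ✗ (fails at j=2)
  i=3: ✗ (fails at j=3)
  i=4: ✗ (fails at j=6)
  i=5: ✗ (fails at j=6)
  i=6: ✗ (fails at j=6)
  i=7: ✗ (fails at j=7)
  i=8: ✗ (fails at j=8)
  i=9: ✗ (fails at j=9)
  i=10: ✗ (fails at j=10)
Positions where it holds: {} → 0.

0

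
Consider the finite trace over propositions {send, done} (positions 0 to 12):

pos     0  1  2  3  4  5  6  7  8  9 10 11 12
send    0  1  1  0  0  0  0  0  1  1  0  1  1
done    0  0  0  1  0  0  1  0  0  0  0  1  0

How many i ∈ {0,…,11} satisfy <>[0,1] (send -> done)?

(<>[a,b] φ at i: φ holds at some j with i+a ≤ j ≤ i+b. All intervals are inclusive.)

Evaluate at each i in [0,11]:
  i=0: ✓ (witness j=0)
  i=1: ✗ (none in [1,2])
  i=2: ✓ (witness j=3)
  i=3: ✓ (witness j=3)
  i=4: ✓ (witness j=4)
  i=5: ✓ (witness j=5)
  i=6: ✓ (witness j=6)
  i=7: ✓ (witness j=7)
  i=8: ✗ (none in [8,9])
  i=9: ✓ (witness j=10)
  i=10: ✓ (witness j=10)
  i=11: ✓ (witness j=11)
Positions where it holds: {0, 2, 3, 4, 5, 6, 7, 9, 10, 11} → 10.

10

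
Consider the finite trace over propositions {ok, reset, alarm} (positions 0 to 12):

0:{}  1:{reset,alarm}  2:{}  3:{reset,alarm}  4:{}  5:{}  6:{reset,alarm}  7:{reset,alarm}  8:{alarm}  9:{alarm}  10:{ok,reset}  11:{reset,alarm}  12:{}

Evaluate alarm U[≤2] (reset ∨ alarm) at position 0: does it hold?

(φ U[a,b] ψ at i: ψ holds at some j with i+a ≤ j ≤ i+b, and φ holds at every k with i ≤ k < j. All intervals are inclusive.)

No

Need some j in [0,2] with (reset ∨ alarm), and alarm at every k in [0,j-1].
  j=0: (reset ∨ alarm) false.
  j=1: (reset ∨ alarm) holds, but alarm fails at k=0 → not this j.
  j=2: (reset ∨ alarm) false.
No j in the window works → until fails.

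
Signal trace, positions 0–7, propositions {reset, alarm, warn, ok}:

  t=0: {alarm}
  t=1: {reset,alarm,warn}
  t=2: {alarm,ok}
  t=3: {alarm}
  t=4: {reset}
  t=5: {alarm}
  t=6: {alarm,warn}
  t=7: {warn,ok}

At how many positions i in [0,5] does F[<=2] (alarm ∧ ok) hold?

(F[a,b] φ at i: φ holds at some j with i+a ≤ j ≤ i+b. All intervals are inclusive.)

Evaluate at each i in [0,5]:
  i=0: ✓ (witness j=2)
  i=1: ✓ (witness j=2)
  i=2: ✓ (witness j=2)
  i=3: ✗ (none in [3,5])
  i=4: ✗ (none in [4,6])
  i=5: ✗ (none in [5,7])
Positions where it holds: {0, 1, 2} → 3.

3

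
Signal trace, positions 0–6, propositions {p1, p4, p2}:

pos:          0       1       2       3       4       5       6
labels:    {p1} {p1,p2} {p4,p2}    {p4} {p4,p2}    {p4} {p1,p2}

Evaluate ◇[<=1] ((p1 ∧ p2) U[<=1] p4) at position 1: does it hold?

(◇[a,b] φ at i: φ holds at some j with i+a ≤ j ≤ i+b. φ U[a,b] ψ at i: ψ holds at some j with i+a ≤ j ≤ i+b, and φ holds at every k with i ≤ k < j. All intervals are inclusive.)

Yes

Check ((p1 ∧ p2) U[<=1] p4) at each j in [1,2]:
  j=1: holds
  j=2: holds
Found at j=1 → formula holds.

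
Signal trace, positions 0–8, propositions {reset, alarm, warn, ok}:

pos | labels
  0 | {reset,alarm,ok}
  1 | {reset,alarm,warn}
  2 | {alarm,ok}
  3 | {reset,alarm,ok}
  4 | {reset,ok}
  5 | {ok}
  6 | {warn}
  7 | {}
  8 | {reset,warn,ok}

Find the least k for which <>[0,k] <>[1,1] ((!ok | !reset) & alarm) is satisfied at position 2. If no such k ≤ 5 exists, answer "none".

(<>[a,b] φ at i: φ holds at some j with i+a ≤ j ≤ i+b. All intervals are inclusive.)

Scan j = 2,3,… for <>[1,1] ((!ok | !reset) & alarm):
  j=2: fails
  j=3: fails
  j=4: fails
  j=5: fails
  j=6: fails
  j=7: fails
No j in [2,7] satisfies it → none.

none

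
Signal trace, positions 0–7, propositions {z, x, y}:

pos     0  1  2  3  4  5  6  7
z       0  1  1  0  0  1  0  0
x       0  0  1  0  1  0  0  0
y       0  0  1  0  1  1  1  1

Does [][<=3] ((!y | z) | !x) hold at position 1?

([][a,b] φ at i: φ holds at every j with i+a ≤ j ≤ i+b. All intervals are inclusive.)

No

Check ((!y | z) | !x) at every j in [1,4]:
  j=1: true
  j=2: true
  j=3: true
  j=4: false
Fails at j=4 → formula fails.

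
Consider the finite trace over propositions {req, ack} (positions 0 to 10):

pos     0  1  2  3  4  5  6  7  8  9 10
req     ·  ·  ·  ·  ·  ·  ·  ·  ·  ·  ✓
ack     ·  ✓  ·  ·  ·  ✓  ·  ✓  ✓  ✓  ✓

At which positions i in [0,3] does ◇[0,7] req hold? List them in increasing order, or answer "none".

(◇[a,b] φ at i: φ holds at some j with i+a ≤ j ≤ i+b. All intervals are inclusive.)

3

Evaluate at each i in [0,3]:
  i=0: ✗ (none in [0,7])
  i=1: ✗ (none in [1,8])
  i=2: ✗ (none in [2,9])
  i=3: ✓ (witness j=10)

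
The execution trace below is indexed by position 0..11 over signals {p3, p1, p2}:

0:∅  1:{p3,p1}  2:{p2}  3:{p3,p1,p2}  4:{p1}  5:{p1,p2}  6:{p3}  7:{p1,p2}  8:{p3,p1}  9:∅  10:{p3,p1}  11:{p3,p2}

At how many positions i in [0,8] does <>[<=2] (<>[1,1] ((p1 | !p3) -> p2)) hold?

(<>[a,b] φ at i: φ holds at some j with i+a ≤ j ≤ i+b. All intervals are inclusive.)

8

Evaluate at each i in [0,8]:
  i=0: ✓ (witness j=1)
  i=1: ✓ (witness j=1)
  i=2: ✓ (witness j=2)
  i=3: ✓ (witness j=4)
  i=4: ✓ (witness j=4)
  i=5: ✓ (witness j=5)
  i=6: ✓ (witness j=6)
  i=7: ✗ (none in [7,9])
  i=8: ✓ (witness j=10)
Positions where it holds: {0, 1, 2, 3, 4, 5, 6, 8} → 8.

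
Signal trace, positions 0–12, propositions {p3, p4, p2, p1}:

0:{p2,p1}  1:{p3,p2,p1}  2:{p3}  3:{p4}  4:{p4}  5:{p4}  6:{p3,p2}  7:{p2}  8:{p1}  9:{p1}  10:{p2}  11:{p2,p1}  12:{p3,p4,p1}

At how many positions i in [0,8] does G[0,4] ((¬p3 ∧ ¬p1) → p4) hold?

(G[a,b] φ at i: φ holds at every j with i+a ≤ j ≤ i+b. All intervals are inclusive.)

3

Evaluate at each i in [0,8]:
  i=0: ✓ (all of [0,4])
  i=1: ✓ (all of [1,5])
  i=2: ✓ (all of [2,6])
  i=3: ✗ (fails at j=7)
  i=4: ✗ (fails at j=7)
  i=5: ✗ (fails at j=7)
  i=6: ✗ (fails at j=7)
  i=7: ✗ (fails at j=7)
  i=8: ✗ (fails at j=10)
Positions where it holds: {0, 1, 2} → 3.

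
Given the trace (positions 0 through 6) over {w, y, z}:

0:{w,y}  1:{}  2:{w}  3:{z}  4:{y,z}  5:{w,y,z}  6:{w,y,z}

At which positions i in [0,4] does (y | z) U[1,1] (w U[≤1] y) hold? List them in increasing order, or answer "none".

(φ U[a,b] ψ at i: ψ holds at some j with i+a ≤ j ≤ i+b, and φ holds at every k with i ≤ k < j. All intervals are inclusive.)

3, 4

Evaluate at each i in [0,4]:
  i=0: ✗ (no rhs in [1,1])
  i=1: ✗ (no rhs in [2,2])
  i=2: ✗ (no rhs in [3,3])
  i=3: ✓ (rhs at j=4; lhs holds on [3,3])
  i=4: ✓ (rhs at j=5; lhs holds on [4,4])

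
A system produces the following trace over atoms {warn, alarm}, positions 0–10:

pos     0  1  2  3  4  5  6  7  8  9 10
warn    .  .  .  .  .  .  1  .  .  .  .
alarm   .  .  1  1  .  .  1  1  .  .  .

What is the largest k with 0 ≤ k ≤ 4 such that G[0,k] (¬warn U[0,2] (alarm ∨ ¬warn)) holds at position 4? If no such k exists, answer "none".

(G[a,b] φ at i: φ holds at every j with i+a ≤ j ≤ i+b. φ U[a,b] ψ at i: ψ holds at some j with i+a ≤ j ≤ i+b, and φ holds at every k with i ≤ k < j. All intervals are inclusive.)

(¬warn U[0,2] (alarm ∨ ¬warn)) must hold from j=4 onward; find where it first fails.
  j=4: holds
  j=5: holds
  j=6: holds
  j=7: holds
  j=8: holds
Holds through j=8; largest k = 4.

4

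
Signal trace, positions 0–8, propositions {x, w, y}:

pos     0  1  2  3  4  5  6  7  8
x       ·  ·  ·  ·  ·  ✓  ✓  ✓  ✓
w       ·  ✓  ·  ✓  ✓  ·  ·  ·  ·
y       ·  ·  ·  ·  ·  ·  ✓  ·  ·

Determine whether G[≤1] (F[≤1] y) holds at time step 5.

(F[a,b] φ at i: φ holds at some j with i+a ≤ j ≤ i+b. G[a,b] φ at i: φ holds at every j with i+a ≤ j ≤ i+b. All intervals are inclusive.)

True

Check F[≤1] y at every j in [5,6]:
  j=5: holds (witness at 6)
  j=6: holds (witness at 6)
All positions satisfy it → formula holds.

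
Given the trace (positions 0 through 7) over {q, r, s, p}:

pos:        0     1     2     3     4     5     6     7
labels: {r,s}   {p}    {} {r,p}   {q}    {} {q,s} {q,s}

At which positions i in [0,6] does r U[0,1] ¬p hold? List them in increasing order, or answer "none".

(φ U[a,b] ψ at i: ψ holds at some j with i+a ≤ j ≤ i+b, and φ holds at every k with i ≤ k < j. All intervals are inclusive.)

0, 2, 3, 4, 5, 6

Evaluate at each i in [0,6]:
  i=0: ✓ (rhs at j=0)
  i=1: ✗ (lhs fails at k=1 before rhs at j=2)
  i=2: ✓ (rhs at j=2)
  i=3: ✓ (rhs at j=4; lhs holds on [3,3])
  i=4: ✓ (rhs at j=4)
  i=5: ✓ (rhs at j=5)
  i=6: ✓ (rhs at j=6)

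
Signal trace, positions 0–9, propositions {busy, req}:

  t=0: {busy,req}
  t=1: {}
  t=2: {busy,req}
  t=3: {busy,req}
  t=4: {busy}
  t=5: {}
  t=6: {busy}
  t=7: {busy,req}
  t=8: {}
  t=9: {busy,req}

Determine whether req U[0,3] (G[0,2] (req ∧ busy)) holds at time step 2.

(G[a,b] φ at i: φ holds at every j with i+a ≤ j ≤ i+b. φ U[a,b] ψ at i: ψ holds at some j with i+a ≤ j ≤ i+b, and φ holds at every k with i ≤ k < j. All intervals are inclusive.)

Does not hold

Need some j in [2,5] with G[0,2] (req ∧ busy), and req at every k in [2,j-1].
  j=2: G[0,2] (req ∧ busy) — fails at 4.
  j=3: G[0,2] (req ∧ busy) — fails at 4.
  j=4: G[0,2] (req ∧ busy) — fails at 4.
  j=5: G[0,2] (req ∧ busy) — fails at 5.
No j in the window works → until fails.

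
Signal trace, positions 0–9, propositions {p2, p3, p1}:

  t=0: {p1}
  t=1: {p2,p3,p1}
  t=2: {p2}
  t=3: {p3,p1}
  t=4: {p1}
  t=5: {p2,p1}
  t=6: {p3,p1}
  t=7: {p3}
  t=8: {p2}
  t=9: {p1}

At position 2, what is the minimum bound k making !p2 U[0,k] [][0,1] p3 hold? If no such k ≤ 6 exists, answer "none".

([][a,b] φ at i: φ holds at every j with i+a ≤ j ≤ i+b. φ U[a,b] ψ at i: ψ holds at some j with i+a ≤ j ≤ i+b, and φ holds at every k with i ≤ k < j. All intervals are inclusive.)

Need earliest j ≥ 2 with [][0,1] p3, and !p2 at every k in [2,j-1].
  j=2: rhs fails.
  j=3: rhs fails.
  j=4: rhs fails.
  j=5: rhs fails.
  j=6: rhs holds but lhs fails at k=2.
  j=7: rhs fails.
  j=8: rhs fails.
No witness within the range → none.

none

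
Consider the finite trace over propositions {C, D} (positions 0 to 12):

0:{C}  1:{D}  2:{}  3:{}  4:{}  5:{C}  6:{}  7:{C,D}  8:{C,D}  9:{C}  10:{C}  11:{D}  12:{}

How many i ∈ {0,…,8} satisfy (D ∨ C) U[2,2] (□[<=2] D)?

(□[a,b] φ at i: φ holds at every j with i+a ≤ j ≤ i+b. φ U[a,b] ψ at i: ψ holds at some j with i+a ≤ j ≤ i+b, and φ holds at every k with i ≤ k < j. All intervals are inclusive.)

0

Evaluate at each i in [0,8]:
  i=0: ✗ (no rhs in [2,2])
  i=1: ✗ (no rhs in [3,3])
  i=2: ✗ (no rhs in [4,4])
  i=3: ✗ (no rhs in [5,5])
  i=4: ✗ (no rhs in [6,6])
  i=5: ✗ (no rhs in [7,7])
  i=6: ✗ (no rhs in [8,8])
  i=7: ✗ (no rhs in [9,9])
  i=8: ✗ (no rhs in [10,10])
Positions where it holds: {} → 0.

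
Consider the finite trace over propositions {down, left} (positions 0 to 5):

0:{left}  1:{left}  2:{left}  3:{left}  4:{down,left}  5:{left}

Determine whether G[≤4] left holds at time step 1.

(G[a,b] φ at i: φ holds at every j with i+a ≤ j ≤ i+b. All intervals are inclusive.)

Holds

Check left at every j in [1,5]:
  j=1: true
  j=2: true
  j=3: true
  j=4: true
  j=5: true
All positions satisfy it → formula holds.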